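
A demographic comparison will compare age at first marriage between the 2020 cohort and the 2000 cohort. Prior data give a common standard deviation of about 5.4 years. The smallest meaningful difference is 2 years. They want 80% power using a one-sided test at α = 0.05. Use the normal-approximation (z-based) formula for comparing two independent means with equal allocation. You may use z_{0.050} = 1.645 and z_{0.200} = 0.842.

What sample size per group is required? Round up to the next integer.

n = 91 per group

n = (z_α + z_β)² · (σ₁² + σ₂²) / δ²
  = (1.645 + 0.842)² · (2·5.4² = 58.32) / 2²
  = 6.1852 · 58.32 / 4
  = 90.18
Round up → n = 91 per group.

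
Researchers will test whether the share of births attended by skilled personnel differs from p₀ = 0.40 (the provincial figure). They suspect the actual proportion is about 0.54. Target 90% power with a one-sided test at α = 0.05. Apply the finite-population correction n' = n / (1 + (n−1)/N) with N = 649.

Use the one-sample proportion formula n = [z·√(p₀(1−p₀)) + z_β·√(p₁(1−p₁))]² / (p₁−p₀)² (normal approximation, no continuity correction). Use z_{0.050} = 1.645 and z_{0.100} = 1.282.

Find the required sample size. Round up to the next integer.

n = 92

n = [z_α·√(p₀q₀) + z_β·√(p₁q₁)]² / (p₁ − p₀)²
  = [1.645·√(0.40·0.60) + 1.282·√(0.54·0.46)]² / (0.14)²
  = [1.645·0.4899 + 1.282·0.4984]² / 0.0196
  = [1.4448]² / 0.0196
  = 106.51
Finite-population correction (N = 649): 106.51 / (1 + (106.51 − 1)/649) = 91.61.
Round up → n = 92.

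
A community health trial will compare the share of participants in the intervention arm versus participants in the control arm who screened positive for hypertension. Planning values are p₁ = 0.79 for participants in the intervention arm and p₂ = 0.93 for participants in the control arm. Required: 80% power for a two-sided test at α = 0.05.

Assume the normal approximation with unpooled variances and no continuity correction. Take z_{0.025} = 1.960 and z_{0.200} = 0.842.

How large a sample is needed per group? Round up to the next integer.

n = (z_{α/2} + z_β)² · [p₁(1−p₁) + p₂(1−p₂)] / (p₁ − p₂)²
  = (1.960 + 0.842)² · (0.79·0.21 + 0.93·0.07) / (-0.14)²
  = (2.802)² · (0.1659 + 0.0651) / 0.0196
  = 7.8512 · 0.2310 / 0.0196
  = 92.53
Round up → n = 93 per group.

n = 93 per group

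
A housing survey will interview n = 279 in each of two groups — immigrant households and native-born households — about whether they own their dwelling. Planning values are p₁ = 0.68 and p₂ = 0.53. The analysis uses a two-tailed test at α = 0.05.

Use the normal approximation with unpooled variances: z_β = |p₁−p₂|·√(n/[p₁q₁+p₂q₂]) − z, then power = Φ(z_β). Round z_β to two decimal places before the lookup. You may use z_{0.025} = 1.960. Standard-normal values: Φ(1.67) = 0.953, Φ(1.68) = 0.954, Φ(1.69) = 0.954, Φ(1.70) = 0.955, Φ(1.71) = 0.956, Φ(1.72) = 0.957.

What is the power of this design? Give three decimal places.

z_β = |p₁−p₂|·√(n/[p₁q₁+p₂q₂]) − z_{α/2}
    = 0.15 · √(279/0.4667) − 1.960
    = 0.15 · 24.4502 − 1.960
    = 3.6675 − 1.960 = 1.7075 → 1.71
Power = Φ(1.71) = 0.956.

Power ≈ 0.956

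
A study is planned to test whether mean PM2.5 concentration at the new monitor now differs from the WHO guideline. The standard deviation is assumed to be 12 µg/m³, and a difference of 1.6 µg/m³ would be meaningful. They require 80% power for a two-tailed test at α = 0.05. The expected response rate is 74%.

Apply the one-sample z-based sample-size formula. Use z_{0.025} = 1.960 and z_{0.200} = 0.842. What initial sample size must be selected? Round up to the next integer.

n = 597

n = (z_{α/2} + z_β)² · σ² / δ²
  = (1.960 + 0.842)² · 12² / 1.6²
  = 7.8512 · 144 / 2.56
  = 441.63
Adjust for 74% response: 441.63 / 0.74 = 596.80.
Round up → n = 597.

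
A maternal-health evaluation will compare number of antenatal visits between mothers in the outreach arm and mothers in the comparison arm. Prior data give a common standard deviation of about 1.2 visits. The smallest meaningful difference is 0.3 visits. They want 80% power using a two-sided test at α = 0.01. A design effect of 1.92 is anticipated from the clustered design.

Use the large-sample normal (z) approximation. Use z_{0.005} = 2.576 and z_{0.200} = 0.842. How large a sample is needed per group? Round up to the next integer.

n = (z_{α/2} + z_β)² · (σ₁² + σ₂²) / δ²
  = (2.576 + 0.842)² · (2·1.2² = 2.88) / 0.3²
  = 11.6827 · 2.88 / 0.09
  = 373.85
Design effect: 1.92 × 373.85 = 717.79.
Round up → n = 718 per group.

n = 718 per group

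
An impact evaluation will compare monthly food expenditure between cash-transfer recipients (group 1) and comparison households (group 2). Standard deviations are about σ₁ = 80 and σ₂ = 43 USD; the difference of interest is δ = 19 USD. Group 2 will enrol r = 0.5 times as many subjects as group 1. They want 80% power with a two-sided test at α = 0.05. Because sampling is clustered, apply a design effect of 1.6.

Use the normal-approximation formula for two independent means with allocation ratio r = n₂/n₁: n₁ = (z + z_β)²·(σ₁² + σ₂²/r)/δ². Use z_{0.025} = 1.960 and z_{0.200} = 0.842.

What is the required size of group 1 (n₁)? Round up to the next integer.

n₁ = (z_{α/2} + z_β)² · (σ₁² + σ₂²/r) / δ²
   = (1.960 + 0.842)² · (80² + 43²/0.5) / 19²
   = 7.8512 · (6400 + 3698) / 361
   = 7.8512 · 10098 / 361
   = 219.62
Design effect: 1.6 × 219.62 = 351.39.
Round up → n₁ = 352; n₂ = r·n₁ = 0.5 × 352 = 176.

n₁ = 352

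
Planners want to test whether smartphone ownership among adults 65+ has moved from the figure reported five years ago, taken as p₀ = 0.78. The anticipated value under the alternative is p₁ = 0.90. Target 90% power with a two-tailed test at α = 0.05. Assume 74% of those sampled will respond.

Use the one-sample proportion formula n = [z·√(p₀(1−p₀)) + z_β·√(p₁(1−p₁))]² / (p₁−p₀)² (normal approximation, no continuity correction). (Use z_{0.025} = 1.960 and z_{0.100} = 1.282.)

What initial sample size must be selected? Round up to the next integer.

n = [z_{α/2}·√(p₀q₀) + z_β·√(p₁q₁)]² / (p₁ − p₀)²
  = [1.960·√(0.78·0.22) + 1.282·√(0.90·0.10)]² / (0.12)²
  = [1.960·0.4142 + 1.282·0.3000]² / 0.0144
  = [1.1965]² / 0.0144
  = 99.42
Adjust for 74% response: 99.42 / 0.74 = 134.35.
Round up → n = 135.

n = 135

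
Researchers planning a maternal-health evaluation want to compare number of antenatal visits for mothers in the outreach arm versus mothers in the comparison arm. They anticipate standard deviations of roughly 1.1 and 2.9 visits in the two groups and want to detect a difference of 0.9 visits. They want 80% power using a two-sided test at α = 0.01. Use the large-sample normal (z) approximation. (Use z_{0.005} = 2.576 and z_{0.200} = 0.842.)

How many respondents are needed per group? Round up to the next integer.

n = 139 per group

n = (z_{α/2} + z_β)² · (σ₁² + σ₂²) / δ²
  = (2.576 + 0.842)² · (1.1² + 2.9² = 9.62) / 0.9²
  = 11.6827 · 9.62 / 0.81
  = 138.75
Round up → n = 139 per group.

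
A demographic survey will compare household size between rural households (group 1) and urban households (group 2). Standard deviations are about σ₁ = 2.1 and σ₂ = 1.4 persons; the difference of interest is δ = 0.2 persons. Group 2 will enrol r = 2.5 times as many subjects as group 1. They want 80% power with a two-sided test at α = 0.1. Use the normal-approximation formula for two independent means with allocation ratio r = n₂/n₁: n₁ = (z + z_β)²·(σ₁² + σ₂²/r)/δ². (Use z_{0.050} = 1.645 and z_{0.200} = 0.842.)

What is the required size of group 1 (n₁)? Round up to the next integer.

n₁ = 804

n₁ = (z_{α/2} + z_β)² · (σ₁² + σ₂²/r) / δ²
   = (1.645 + 0.842)² · (2.1² + 1.4²/2.5) / 0.2²
   = 6.1852 · (4.41 + 0.784) / 0.04
   = 6.1852 · 5.194 / 0.04
   = 803.14
Round up → n₁ = 804; n₂ = r·n₁ = 2.5 × 804 = 2010.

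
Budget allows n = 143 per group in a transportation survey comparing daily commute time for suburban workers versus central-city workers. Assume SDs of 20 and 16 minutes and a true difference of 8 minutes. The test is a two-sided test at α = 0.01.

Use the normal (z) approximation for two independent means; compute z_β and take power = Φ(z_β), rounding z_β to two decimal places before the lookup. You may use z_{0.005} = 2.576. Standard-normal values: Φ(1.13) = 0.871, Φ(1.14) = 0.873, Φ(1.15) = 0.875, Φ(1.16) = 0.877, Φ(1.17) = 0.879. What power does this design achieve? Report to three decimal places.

z_β = δ·√(n/(σ₁²+σ₂²)) − z_{α/2}
    = 8 · √(143/656) − 2.576
    = 8 · 0.46689 − 2.576
    = 3.7351 − 2.576 = 1.1591 → 1.16
Power = Φ(1.16) = 0.877.

Power ≈ 0.877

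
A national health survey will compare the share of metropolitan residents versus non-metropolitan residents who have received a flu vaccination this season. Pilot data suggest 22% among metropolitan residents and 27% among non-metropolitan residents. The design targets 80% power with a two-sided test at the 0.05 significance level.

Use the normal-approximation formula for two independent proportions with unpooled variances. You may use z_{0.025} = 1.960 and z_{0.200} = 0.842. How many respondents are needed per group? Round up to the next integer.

n = (z_{α/2} + z_β)² · [p₁(1−p₁) + p₂(1−p₂)] / (p₁ − p₂)²
  = (1.960 + 0.842)² · (0.22·0.78 + 0.27·0.73) / (-0.05)²
  = (2.802)² · (0.1716 + 0.1971) / 0.0025
  = 7.8512 · 0.3687 / 0.0025
  = 1157.90
Round up → n = 1158 per group.

n = 1158 per group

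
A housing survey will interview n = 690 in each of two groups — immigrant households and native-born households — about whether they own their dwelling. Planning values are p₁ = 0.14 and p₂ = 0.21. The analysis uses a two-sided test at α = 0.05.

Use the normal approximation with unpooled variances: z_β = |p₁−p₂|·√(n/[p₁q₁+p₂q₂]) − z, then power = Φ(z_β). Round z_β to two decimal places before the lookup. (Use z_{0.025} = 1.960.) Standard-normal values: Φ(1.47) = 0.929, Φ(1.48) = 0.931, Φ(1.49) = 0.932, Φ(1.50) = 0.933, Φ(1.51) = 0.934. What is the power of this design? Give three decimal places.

Power ≈ 0.931

z_β = |p₁−p₂|·√(n/[p₁q₁+p₂q₂]) − z_{α/2}
    = 0.07 · √(690/0.2863) − 1.960
    = 0.07 · 49.0924 − 1.960
    = 3.4365 − 1.960 = 1.4765 → 1.48
Power = Φ(1.48) = 0.931.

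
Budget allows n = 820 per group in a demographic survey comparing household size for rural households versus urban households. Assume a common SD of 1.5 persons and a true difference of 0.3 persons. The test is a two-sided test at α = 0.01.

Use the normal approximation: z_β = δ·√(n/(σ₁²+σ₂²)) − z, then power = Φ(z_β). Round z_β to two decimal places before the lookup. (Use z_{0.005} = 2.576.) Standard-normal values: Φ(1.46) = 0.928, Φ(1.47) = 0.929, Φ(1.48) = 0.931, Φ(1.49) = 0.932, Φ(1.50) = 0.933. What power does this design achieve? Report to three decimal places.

Power ≈ 0.929

z_β = δ·√(n/(σ₁²+σ₂²)) − z_{α/2}
    = 0.3 · √(820/4.5) − 2.576
    = 0.3 · 13.49897 − 2.576
    = 4.0497 − 2.576 = 1.4737 → 1.47
Power = Φ(1.47) = 0.929.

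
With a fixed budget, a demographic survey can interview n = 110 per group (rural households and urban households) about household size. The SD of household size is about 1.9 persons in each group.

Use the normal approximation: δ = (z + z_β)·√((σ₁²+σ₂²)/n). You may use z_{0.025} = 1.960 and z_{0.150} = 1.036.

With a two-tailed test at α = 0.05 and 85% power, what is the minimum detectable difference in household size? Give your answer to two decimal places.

δ = (z_{α/2} + z_β) · √((σ₁²+σ₂²)/n)
  = (1.960 + 1.036) · √(7.22/110)
  = 2.996 · √0.06564
  = 2.996 · 0.2562
  = 0.7676

Minimum detectable difference ≈ 0.77 persons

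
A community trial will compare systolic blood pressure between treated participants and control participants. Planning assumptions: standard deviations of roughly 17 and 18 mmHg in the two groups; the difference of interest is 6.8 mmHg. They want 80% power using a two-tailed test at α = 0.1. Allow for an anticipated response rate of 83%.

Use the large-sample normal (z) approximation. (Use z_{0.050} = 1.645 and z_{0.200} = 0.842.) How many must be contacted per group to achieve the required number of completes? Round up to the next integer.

n = (z_{α/2} + z_β)² · (σ₁² + σ₂²) / δ²
  = (1.645 + 0.842)² · (17² + 18² = 613) / 6.8²
  = 6.1852 · 613 / 46.24
  = 82.00
Adjust for 83% response: 82.00 / 0.83 = 98.79.
Round up → n = 99 per group.

n = 99 per group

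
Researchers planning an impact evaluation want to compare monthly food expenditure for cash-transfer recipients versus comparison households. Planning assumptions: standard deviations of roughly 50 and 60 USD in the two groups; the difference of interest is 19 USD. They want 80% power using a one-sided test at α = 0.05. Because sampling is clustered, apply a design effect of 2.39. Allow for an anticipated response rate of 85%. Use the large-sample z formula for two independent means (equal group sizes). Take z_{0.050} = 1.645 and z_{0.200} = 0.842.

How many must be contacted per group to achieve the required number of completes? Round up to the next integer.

n = 294 per group

n = (z_α + z_β)² · (σ₁² + σ₂²) / δ²
  = (1.645 + 0.842)² · (50² + 60² = 6100) / 19²
  = 6.1852 · 6100 / 361
  = 104.51
Design effect: 2.39 × 104.51 = 249.79.
Adjust for 85% response: 249.79 / 0.85 = 293.87.
Round up → n = 294 per group.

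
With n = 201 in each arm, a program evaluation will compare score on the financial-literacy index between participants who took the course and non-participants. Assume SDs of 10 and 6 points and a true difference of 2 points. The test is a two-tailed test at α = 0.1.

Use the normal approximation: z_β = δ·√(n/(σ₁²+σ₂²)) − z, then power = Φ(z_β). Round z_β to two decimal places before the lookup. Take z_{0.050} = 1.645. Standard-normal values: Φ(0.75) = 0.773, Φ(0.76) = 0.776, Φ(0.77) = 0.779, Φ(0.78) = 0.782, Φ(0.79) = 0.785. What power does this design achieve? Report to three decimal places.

Power ≈ 0.785

z_β = δ·√(n/(σ₁²+σ₂²)) − z_{α/2}
    = 2 · √(201/136) − 1.645
    = 2 · 1.21571 − 1.645
    = 2.4314 − 1.645 = 0.7864 → 0.79
Power = Φ(0.79) = 0.785.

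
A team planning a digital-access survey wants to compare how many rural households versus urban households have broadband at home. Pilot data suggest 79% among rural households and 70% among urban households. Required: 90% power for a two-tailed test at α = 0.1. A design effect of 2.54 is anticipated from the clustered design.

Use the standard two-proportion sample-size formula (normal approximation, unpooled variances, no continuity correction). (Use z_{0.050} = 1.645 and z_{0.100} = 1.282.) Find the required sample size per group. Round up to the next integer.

n = (z_{α/2} + z_β)² · [p₁(1−p₁) + p₂(1−p₂)] / (p₁ − p₂)²
  = (1.645 + 1.282)² · (0.79·0.21 + 0.70·0.30) / (0.09)²
  = (2.927)² · (0.1659 + 0.2100) / 0.0081
  = 8.5673 · 0.3759 / 0.0081
  = 397.59
Design effect: 2.54 × 397.59 = 1009.87.
Round up → n = 1010 per group.

n = 1010 per group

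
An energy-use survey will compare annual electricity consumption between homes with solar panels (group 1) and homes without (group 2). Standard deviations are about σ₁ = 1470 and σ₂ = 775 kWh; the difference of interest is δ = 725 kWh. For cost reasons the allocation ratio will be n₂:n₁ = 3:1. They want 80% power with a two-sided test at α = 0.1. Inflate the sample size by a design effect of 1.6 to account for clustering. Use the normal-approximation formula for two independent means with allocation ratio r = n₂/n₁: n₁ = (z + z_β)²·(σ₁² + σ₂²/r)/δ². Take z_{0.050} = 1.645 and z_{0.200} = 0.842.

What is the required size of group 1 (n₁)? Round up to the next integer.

n₁ = (z_{α/2} + z_β)² · (σ₁² + σ₂²/r) / δ²
   = (1.645 + 0.842)² · (1470² + 775²/3) / 725²
   = 6.1852 · (2160900 + 200208.3) / 525625
   = 6.1852 · 2361108.3 / 525625
   = 27.78
Design effect: 1.6 × 27.78 = 44.45.
Round up → n₁ = 45; n₂ = r·n₁ = 3 × 45 = 135.

n₁ = 45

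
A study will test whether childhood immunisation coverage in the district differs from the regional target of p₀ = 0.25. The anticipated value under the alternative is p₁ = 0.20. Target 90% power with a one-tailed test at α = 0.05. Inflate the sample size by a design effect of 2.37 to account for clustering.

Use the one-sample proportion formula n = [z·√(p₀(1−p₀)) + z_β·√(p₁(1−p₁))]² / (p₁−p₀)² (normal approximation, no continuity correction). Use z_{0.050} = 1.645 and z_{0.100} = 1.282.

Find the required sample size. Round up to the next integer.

n = 1423

n = [z_α·√(p₀q₀) + z_β·√(p₁q₁)]² / (p₁ − p₀)²
  = [1.645·√(0.25·0.75) + 1.282·√(0.20·0.80)]² / (-0.05)²
  = [1.645·0.4330 + 1.282·0.4000]² / 0.0025
  = [1.2251]² / 0.0025
  = 600.35
Design effect: 2.37 × 600.35 = 1422.84.
Round up → n = 1423.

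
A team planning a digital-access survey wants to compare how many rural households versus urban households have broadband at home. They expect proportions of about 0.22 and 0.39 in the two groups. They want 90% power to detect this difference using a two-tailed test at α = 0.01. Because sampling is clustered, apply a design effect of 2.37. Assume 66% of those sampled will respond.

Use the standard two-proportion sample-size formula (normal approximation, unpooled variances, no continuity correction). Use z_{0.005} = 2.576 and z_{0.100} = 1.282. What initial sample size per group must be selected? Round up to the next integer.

n = 758 per group

n = (z_{α/2} + z_β)² · [p₁(1−p₁) + p₂(1−p₂)] / (p₁ − p₂)²
  = (2.576 + 1.282)² · (0.22·0.78 + 0.39·0.61) / (-0.17)²
  = (3.858)² · (0.1716 + 0.2379) / 0.0289
  = 14.8842 · 0.4095 / 0.0289
  = 210.90
Design effect: 2.37 × 210.90 = 499.84.
Adjust for 66% response: 499.84 / 0.66 = 757.33.
Round up → n = 758 per group.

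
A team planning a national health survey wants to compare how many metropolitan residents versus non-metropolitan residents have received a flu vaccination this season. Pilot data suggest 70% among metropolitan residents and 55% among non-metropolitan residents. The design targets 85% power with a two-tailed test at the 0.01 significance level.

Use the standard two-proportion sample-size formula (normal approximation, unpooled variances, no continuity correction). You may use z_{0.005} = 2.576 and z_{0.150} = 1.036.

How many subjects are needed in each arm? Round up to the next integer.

n = 266 per group

n = (z_{α/2} + z_β)² · [p₁(1−p₁) + p₂(1−p₂)] / (p₁ − p₂)²
  = (2.576 + 1.036)² · (0.70·0.30 + 0.55·0.45) / (0.15)²
  = (3.612)² · (0.2100 + 0.2475) / 0.0225
  = 13.0465 · 0.4575 / 0.0225
  = 265.28
Round up → n = 266 per group.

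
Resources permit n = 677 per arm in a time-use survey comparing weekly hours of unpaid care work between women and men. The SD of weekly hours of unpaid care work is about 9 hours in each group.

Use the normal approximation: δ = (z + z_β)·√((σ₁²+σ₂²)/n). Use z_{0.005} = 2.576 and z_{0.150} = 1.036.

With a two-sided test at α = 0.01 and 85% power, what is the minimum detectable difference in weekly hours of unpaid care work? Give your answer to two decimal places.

δ = (z_{α/2} + z_β) · √((σ₁²+σ₂²)/n)
  = (2.576 + 1.036) · √(162/677)
  = 3.612 · √0.23929
  = 3.612 · 0.4892
  = 1.7669

Minimum detectable difference ≈ 1.77 hours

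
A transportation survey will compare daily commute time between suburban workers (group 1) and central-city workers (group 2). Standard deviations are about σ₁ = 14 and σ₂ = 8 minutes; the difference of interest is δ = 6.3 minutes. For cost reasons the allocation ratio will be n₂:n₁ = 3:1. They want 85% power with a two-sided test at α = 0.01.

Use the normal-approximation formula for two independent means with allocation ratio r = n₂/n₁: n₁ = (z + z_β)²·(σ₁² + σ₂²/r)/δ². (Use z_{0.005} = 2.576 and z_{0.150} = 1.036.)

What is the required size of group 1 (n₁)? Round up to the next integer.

n₁ = 72

n₁ = (z_{α/2} + z_β)² · (σ₁² + σ₂²/r) / δ²
   = (2.576 + 1.036)² · (14² + 8²/3) / 6.3²
   = 13.0465 · (196 + 21.3333) / 39.69
   = 13.0465 · 217.3333 / 39.69
   = 71.44
Round up → n₁ = 72; n₂ = r·n₁ = 3 × 72 = 216.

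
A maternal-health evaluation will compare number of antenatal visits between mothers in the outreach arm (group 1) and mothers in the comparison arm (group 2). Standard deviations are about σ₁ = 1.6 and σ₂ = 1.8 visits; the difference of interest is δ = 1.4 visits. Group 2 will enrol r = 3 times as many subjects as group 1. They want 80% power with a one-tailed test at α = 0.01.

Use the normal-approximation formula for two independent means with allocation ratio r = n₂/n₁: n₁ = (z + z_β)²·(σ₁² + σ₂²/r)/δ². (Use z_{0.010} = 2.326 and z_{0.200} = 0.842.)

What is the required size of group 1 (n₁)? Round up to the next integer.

n₁ = 19

n₁ = (z_α + z_β)² · (σ₁² + σ₂²/r) / δ²
   = (2.326 + 0.842)² · (1.6² + 1.8²/3) / 1.4²
   = 10.0362 · (2.56 + 1.08) / 1.96
   = 10.0362 · 3.64 / 1.96
   = 18.64
Round up → n₁ = 19; n₂ = r·n₁ = 3 × 19 = 57.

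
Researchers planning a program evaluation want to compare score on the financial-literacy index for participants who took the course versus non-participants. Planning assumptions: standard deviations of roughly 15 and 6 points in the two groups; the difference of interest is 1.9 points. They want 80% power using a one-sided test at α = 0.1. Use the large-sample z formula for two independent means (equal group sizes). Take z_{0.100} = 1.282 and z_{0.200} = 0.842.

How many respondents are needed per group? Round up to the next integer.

n = (z_α + z_β)² · (σ₁² + σ₂²) / δ²
  = (1.282 + 0.842)² · (15² + 6² = 261) / 1.9²
  = 4.5114 · 261 / 3.61
  = 326.17
Round up → n = 327 per group.

n = 327 per group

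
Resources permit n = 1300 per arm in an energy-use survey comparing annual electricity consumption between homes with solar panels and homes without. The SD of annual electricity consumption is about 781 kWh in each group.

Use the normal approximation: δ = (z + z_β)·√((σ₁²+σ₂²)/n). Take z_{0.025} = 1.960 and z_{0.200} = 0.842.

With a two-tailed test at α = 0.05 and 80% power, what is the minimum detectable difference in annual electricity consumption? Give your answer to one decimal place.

δ = (z_{α/2} + z_β) · √((σ₁²+σ₂²)/n)
  = (1.960 + 0.842) · √(1219922/1300)
  = 2.802 · √938.4015
  = 2.802 · 30.6333
  = 85.8346

Minimum detectable difference ≈ 85.8 kWh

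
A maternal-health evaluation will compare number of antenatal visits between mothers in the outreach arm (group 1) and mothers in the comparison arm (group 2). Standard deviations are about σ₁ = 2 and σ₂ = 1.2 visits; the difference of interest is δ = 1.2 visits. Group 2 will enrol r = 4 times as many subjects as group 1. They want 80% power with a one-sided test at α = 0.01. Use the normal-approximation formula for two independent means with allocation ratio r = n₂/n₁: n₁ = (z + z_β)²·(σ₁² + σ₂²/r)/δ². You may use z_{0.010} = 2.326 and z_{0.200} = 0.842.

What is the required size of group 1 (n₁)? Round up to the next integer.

n₁ = (z_α + z_β)² · (σ₁² + σ₂²/r) / δ²
   = (2.326 + 0.842)² · (2² + 1.2²/4) / 1.2²
   = 10.0362 · (4 + 0.36) / 1.44
   = 10.0362 · 4.36 / 1.44
   = 30.39
Round up → n₁ = 31; n₂ = r·n₁ = 4 × 31 = 124.

n₁ = 31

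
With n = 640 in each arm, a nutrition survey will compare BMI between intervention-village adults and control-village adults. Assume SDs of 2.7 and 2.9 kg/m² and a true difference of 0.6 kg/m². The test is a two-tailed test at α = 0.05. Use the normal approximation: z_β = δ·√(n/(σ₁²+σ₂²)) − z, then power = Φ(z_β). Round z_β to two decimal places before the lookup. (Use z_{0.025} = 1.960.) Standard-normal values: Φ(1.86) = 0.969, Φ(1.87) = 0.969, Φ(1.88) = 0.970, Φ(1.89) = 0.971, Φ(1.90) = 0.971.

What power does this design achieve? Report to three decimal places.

z_β = δ·√(n/(σ₁²+σ₂²)) − z_{α/2}
    = 0.6 · √(640/15.7) − 1.960
    = 0.6 · 6.38470 − 1.960
    = 3.8308 − 1.960 = 1.8708 → 1.87
Power = Φ(1.87) = 0.969.

Power ≈ 0.969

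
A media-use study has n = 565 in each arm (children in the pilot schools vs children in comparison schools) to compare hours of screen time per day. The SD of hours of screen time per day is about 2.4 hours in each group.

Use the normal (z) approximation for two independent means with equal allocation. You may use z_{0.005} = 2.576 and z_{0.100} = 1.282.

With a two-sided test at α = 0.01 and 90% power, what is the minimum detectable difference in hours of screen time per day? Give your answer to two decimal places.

Minimum detectable difference ≈ 0.55 hours

δ = (z_{α/2} + z_β) · √((σ₁²+σ₂²)/n)
  = (2.576 + 1.282) · √(11.52/565)
  = 3.858 · √0.02039
  = 3.858 · 0.1428
  = 0.5509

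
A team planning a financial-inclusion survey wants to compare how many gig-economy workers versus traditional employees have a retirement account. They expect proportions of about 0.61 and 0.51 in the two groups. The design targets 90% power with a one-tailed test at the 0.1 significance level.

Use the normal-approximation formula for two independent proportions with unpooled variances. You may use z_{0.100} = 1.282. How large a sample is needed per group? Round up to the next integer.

n = 321 per group

n = (z_α + z_β)² · [p₁(1−p₁) + p₂(1−p₂)] / (p₁ − p₂)²
  = (1.282 + 1.282)² · (0.61·0.39 + 0.51·0.49) / (0.10)²
  = (2.564)² · (0.2379 + 0.2499) / 0.0100
  = 6.5741 · 0.4878 / 0.0100
  = 320.68
Round up → n = 321 per group.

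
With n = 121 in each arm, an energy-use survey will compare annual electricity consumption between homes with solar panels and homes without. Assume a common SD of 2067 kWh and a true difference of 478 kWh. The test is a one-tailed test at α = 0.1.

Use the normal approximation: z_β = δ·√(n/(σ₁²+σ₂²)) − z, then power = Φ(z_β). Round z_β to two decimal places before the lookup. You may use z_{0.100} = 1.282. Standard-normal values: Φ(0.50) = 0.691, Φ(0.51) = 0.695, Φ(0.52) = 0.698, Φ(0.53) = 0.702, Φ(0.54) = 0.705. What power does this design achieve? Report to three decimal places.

z_β = δ·√(n/(σ₁²+σ₂²)) − z_α
    = 478 · √(121/8544978) − 1.282
    = 478 · 0.00376 − 1.282
    = 1.7987 − 1.282 = 0.5167 → 0.52
Power = Φ(0.52) = 0.698.

Power ≈ 0.698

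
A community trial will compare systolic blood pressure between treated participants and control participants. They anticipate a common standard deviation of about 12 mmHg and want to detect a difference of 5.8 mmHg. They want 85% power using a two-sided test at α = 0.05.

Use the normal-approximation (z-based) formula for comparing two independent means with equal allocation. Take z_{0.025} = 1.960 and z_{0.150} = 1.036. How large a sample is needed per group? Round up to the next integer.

n = (z_{α/2} + z_β)² · (σ₁² + σ₂²) / δ²
  = (1.960 + 1.036)² · (2·12² = 288) / 5.8²
  = 8.9760 · 288 / 33.64
  = 76.85
Round up → n = 77 per group.

n = 77 per group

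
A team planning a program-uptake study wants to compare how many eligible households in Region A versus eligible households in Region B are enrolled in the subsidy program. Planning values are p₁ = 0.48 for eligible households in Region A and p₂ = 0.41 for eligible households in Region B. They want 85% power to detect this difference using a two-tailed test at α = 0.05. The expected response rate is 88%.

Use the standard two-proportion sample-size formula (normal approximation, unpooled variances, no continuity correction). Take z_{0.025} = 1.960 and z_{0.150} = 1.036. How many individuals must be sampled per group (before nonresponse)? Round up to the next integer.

n = (z_{α/2} + z_β)² · [p₁(1−p₁) + p₂(1−p₂)] / (p₁ − p₂)²
  = (1.960 + 1.036)² · (0.48·0.52 + 0.41·0.59) / (0.07)²
  = (2.996)² · (0.2496 + 0.2419) / 0.0049
  = 8.9760 · 0.4915 / 0.0049
  = 900.35
Adjust for 88% response: 900.35 / 0.88 = 1023.12.
Round up → n = 1024 per group.

n = 1024 per group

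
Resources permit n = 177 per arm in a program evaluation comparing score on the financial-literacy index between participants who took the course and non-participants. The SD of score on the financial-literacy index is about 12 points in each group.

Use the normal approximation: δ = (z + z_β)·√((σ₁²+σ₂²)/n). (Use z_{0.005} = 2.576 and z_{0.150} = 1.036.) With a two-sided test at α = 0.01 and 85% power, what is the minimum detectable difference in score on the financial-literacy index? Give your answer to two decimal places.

Minimum detectable difference ≈ 4.61 points

δ = (z_{α/2} + z_β) · √((σ₁²+σ₂²)/n)
  = (2.576 + 1.036) · √(288/177)
  = 3.612 · √1.6271
  = 3.612 · 1.2756
  = 4.6074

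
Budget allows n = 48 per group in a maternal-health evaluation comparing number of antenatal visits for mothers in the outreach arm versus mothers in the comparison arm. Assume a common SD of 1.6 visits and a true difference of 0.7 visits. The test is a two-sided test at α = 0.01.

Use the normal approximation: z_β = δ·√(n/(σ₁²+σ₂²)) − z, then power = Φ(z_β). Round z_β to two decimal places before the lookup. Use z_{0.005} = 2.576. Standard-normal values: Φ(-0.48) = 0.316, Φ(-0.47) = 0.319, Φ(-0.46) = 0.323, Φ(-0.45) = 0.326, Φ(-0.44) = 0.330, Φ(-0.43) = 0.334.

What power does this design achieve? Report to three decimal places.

Power ≈ 0.334

z_β = δ·√(n/(σ₁²+σ₂²)) − z_{α/2}
    = 0.7 · √(48/5.12) − 2.576
    = 0.7 · 3.06186 − 2.576
    = 2.1433 − 2.576 = -0.4327 → -0.43
Power = Φ(-0.43) = 0.334.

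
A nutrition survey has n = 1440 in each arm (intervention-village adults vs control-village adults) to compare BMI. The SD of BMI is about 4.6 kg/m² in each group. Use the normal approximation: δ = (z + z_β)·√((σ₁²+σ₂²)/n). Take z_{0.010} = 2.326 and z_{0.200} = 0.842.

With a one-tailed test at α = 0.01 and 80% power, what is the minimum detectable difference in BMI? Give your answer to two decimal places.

δ = (z_α + z_β) · √((σ₁²+σ₂²)/n)
  = (2.326 + 0.842) · √(42.32/1440)
  = 3.168 · √0.02939
  = 3.168 · 0.1714
  = 0.5431

Minimum detectable difference ≈ 0.54 kg/m²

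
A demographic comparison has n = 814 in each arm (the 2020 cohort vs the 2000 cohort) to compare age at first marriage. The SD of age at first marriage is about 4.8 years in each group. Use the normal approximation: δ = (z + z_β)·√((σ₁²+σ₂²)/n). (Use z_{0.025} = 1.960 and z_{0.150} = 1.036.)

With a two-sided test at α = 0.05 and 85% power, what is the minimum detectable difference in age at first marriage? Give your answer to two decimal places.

δ = (z_{α/2} + z_β) · √((σ₁²+σ₂²)/n)
  = (1.960 + 1.036) · √(46.08/814)
  = 2.996 · √0.05661
  = 2.996 · 0.2379
  = 0.7128

Minimum detectable difference ≈ 0.71 years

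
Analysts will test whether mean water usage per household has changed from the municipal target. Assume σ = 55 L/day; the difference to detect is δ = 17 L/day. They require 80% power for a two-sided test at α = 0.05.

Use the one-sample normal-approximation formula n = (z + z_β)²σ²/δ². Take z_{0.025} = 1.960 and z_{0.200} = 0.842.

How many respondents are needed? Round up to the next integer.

n = (z_{α/2} + z_β)² · σ² / δ²
  = (1.960 + 0.842)² · 55² / 17²
  = 7.8512 · 3025 / 289
  = 82.18
Round up → n = 83.

n = 83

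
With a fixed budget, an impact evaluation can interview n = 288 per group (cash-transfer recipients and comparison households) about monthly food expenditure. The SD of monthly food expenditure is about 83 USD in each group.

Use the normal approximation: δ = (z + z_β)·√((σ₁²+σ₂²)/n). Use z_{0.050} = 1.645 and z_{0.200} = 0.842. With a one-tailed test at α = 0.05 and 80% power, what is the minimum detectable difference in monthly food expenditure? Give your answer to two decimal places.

δ = (z_α + z_β) · √((σ₁²+σ₂²)/n)
  = (1.645 + 0.842) · √(13778/288)
  = 2.487 · √47.8403
  = 2.487 · 6.9167
  = 17.2018

Minimum detectable difference ≈ 17.20 USD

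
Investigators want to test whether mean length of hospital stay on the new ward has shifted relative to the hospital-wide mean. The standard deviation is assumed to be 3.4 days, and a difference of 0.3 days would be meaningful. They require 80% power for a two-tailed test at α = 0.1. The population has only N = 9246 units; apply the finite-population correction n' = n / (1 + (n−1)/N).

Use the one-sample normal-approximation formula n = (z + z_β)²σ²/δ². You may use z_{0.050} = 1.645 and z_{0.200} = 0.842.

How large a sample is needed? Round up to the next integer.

n = (z_{α/2} + z_β)² · σ² / δ²
  = (1.645 + 0.842)² · 3.4² / 0.3²
  = 6.1852 · 11.56 / 0.09
  = 794.45
Finite-population correction (N = 9246): 794.45 / (1 + (794.45 − 1)/9246) = 731.66.
Round up → n = 732.

n = 732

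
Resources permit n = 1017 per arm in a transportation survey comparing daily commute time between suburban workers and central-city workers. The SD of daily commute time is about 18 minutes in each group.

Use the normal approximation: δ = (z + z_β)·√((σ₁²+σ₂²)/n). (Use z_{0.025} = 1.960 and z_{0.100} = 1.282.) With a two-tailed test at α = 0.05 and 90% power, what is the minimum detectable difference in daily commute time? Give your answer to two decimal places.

Minimum detectable difference ≈ 2.59 minutes

δ = (z_{α/2} + z_β) · √((σ₁²+σ₂²)/n)
  = (1.960 + 1.282) · √(648/1017)
  = 3.242 · √0.63717
  = 3.242 · 0.7982
  = 2.5879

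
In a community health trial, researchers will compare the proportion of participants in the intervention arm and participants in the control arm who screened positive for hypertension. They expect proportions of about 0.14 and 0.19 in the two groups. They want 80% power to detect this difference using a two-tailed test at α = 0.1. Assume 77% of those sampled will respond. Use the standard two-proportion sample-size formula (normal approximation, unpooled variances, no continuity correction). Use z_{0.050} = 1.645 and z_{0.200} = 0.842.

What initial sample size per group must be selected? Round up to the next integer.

n = 882 per group

n = (z_{α/2} + z_β)² · [p₁(1−p₁) + p₂(1−p₂)] / (p₁ − p₂)²
  = (1.645 + 0.842)² · (0.14·0.86 + 0.19·0.81) / (-0.05)²
  = (2.487)² · (0.1204 + 0.1539) / 0.0025
  = 6.1852 · 0.2743 / 0.0025
  = 678.64
Adjust for 77% response: 678.64 / 0.77 = 881.35.
Round up → n = 882 per group.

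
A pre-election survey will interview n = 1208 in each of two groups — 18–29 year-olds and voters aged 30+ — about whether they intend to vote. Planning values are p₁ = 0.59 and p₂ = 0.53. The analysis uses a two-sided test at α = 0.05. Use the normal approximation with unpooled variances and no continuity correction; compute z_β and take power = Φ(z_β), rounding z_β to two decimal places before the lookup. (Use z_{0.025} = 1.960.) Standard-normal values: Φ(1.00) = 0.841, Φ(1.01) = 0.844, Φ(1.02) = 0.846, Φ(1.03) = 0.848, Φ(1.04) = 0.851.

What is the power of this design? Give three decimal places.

Power ≈ 0.846

z_β = |p₁−p₂|·√(n/[p₁q₁+p₂q₂]) − z_{α/2}
    = 0.06 · √(1208/0.4910) − 1.960
    = 0.06 · 49.6013 − 1.960
    = 2.9761 − 1.960 = 1.0161 → 1.02
Power = Φ(1.02) = 0.846.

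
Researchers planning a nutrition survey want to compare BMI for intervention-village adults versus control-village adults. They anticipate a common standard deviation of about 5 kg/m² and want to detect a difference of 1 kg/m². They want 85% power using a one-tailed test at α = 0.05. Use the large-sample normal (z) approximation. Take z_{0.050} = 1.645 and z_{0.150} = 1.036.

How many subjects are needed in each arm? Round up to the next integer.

n = 360 per group

n = (z_α + z_β)² · (σ₁² + σ₂²) / δ²
  = (1.645 + 1.036)² · (2·5² = 50) / 1²
  = 7.1878 · 50 / 1
  = 359.39
Round up → n = 360 per group.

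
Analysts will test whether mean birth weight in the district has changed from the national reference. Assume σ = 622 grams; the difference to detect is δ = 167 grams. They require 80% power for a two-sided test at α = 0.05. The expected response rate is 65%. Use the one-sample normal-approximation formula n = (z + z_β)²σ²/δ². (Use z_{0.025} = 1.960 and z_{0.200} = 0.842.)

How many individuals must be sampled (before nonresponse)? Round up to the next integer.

n = 168

n = (z_{α/2} + z_β)² · σ² / δ²
  = (1.960 + 0.842)² · 622² / 167²
  = 7.8512 · 386884 / 27889
  = 108.91
Adjust for 65% response: 108.91 / 0.65 = 167.56.
Round up → n = 168.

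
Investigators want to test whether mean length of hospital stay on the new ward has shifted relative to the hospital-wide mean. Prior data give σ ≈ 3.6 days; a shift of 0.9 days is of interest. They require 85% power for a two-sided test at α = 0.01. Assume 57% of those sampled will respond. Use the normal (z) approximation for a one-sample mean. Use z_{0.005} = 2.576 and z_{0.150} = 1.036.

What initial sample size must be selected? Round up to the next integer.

n = (z_{α/2} + z_β)² · σ² / δ²
  = (2.576 + 1.036)² · 3.6² / 0.9²
  = 13.0465 · 12.96 / 0.81
  = 208.74
Adjust for 57% response: 208.74 / 0.57 = 366.22.
Round up → n = 367.

n = 367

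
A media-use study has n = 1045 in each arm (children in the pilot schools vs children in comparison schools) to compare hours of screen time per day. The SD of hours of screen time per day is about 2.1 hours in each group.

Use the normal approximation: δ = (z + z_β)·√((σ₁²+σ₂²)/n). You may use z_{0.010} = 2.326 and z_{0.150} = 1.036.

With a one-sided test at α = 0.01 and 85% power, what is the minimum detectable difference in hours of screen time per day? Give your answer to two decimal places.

Minimum detectable difference ≈ 0.31 hours

δ = (z_α + z_β) · √((σ₁²+σ₂²)/n)
  = (2.326 + 1.036) · √(8.82/1045)
  = 3.362 · √0.00844
  = 3.362 · 0.0919
  = 0.3089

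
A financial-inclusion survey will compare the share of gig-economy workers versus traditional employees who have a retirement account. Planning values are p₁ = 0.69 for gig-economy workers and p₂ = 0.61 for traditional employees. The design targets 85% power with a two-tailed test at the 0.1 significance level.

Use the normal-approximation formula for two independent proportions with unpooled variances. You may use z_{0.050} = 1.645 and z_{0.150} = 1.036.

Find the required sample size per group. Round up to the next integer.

n = 508 per group

n = (z_{α/2} + z_β)² · [p₁(1−p₁) + p₂(1−p₂)] / (p₁ − p₂)²
  = (1.645 + 1.036)² · (0.69·0.31 + 0.61·0.39) / (0.08)²
  = (2.681)² · (0.2139 + 0.2379) / 0.0064
  = 7.1878 · 0.4518 / 0.0064
  = 507.41
Round up → n = 508 per group.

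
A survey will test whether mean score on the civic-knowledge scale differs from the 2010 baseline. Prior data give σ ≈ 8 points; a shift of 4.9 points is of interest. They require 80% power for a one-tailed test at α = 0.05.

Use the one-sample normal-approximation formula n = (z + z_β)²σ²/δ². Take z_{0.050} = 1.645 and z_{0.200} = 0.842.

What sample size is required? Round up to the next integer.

n = 17

n = (z_α + z_β)² · σ² / δ²
  = (1.645 + 0.842)² · 8² / 4.9²
  = 6.1852 · 64 / 24.01
  = 16.49
Round up → n = 17.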